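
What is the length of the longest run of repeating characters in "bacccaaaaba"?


Input: "bacccaaaaba"
Scanning for longest run:
  Position 1 ('a'): new char, reset run to 1
  Position 2 ('c'): new char, reset run to 1
  Position 3 ('c'): continues run of 'c', length=2
  Position 4 ('c'): continues run of 'c', length=3
  Position 5 ('a'): new char, reset run to 1
  Position 6 ('a'): continues run of 'a', length=2
  Position 7 ('a'): continues run of 'a', length=3
  Position 8 ('a'): continues run of 'a', length=4
  Position 9 ('b'): new char, reset run to 1
  Position 10 ('a'): new char, reset run to 1
Longest run: 'a' with length 4

4


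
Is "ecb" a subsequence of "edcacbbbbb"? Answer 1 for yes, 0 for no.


Check if "ecb" is a subsequence of "edcacbbbbb"
Greedy scan:
  Position 0 ('e'): matches sub[0] = 'e'
  Position 1 ('d'): no match needed
  Position 2 ('c'): matches sub[1] = 'c'
  Position 3 ('a'): no match needed
  Position 4 ('c'): no match needed
  Position 5 ('b'): matches sub[2] = 'b'
  Position 6 ('b'): no match needed
  Position 7 ('b'): no match needed
  Position 8 ('b'): no match needed
  Position 9 ('b'): no match needed
All 3 characters matched => is a subsequence

1


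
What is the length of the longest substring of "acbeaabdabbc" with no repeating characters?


Input: "acbeaabdabbc"
Sliding window (track last position of each char):
  Position 0 ('a'): window [0,0] length 1 -- new best
  Position 1 ('c'): window [0,1] length 2 -- new best
  Position 2 ('b'): window [0,2] length 3 -- new best
  Position 3 ('e'): window [0,3] length 4 -- new best
  Position 4 ('a'): repeat (last at 0), move window start to 1
  Position 4 ('a'): window [1,4] length 4
  Position 5 ('a'): repeat (last at 4), move window start to 5
  Position 5 ('a'): window [5,5] length 1
  Position 6 ('b'): window [5,6] length 2
  Position 7 ('d'): window [5,7] length 3
  Position 8 ('a'): repeat (last at 5), move window start to 6
  Position 8 ('a'): window [6,8] length 3
  Position 9 ('b'): repeat (last at 6), move window start to 7
  Position 9 ('b'): window [7,9] length 3
  Position 10 ('b'): repeat (last at 9), move window start to 10
  Position 10 ('b'): window [10,10] length 1
  Position 11 ('c'): window [10,11] length 2
Longest substring with no repeats: "acbe" with length 4

4


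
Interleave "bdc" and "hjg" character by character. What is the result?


Interleaving "bdc" and "hjg":
  Position 0: 'b' from first, 'h' from second => "bh"
  Position 1: 'd' from first, 'j' from second => "dj"
  Position 2: 'c' from first, 'g' from second => "cg"
Result: bhdjcg

bhdjcg


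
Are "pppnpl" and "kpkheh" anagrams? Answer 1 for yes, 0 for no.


Strings: "pppnpl", "kpkheh"
Sorted first:  lnpppp
Sorted second: ehhkkp
Differ at position 0: 'l' vs 'e' => not anagrams

0


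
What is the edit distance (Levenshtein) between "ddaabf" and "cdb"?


Computing edit distance: "ddaabf" -> "cdb"
DP table:
           c    d    b
      0    1    2    3
  d   1    1    1    2
  d   2    2    1    2
  a   3    3    2    2
  a   4    4    3    3
  b   5    5    4    3
  f   6    6    5    4
Edit distance = dp[6][3] = 4

4


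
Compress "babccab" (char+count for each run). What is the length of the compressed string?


Input: babccab
Runs:
  'b' x 1 => "b1"
  'a' x 1 => "a1"
  'b' x 1 => "b1"
  'c' x 2 => "c2"
  'a' x 1 => "a1"
  'b' x 1 => "b1"
Compressed: "b1a1b1c2a1b1"
Compressed length: 12

12


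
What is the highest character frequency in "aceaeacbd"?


Input: aceaeacbd
Character counts:
  'a': 3
  'b': 1
  'c': 2
  'd': 1
  'e': 2
Maximum frequency: 3

3


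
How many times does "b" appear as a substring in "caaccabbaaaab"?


Searching for "b" in "caaccabbaaaab"
Scanning each position:
  Position 0: "c" => no
  Position 1: "a" => no
  Position 2: "a" => no
  Position 3: "c" => no
  Position 4: "c" => no
  Position 5: "a" => no
  Position 6: "b" => MATCH
  Position 7: "b" => MATCH
  Position 8: "a" => no
  Position 9: "a" => no
  Position 10: "a" => no
  Position 11: "a" => no
  Position 12: "b" => MATCH
Total occurrences: 3

3


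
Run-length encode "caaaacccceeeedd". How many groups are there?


Input: caaaacccceeeedd
Scanning for consecutive runs:
  Group 1: 'c' x 1 (positions 0-0)
  Group 2: 'a' x 4 (positions 1-4)
  Group 3: 'c' x 4 (positions 5-8)
  Group 4: 'e' x 4 (positions 9-12)
  Group 5: 'd' x 2 (positions 13-14)
Total groups: 5

5


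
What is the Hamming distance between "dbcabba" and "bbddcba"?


Comparing "dbcabba" and "bbddcba" position by position:
  Position 0: 'd' vs 'b' => differ
  Position 1: 'b' vs 'b' => same
  Position 2: 'c' vs 'd' => differ
  Position 3: 'a' vs 'd' => differ
  Position 4: 'b' vs 'c' => differ
  Position 5: 'b' vs 'b' => same
  Position 6: 'a' vs 'a' => same
Total differences (Hamming distance): 4

4


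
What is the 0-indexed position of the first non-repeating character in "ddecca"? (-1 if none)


Input: ddecca
Character frequencies:
  'a': 1
  'c': 2
  'd': 2
  'e': 1
Scanning left to right for freq == 1:
  Position 0 ('d'): freq=2, skip
  Position 1 ('d'): freq=2, skip
  Position 2 ('e'): unique! => answer = 2

2


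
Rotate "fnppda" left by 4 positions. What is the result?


Input: "fnppda", rotate left by 4
First 4 characters: "fnpp"
Remaining characters: "da"
Concatenate remaining + first: "da" + "fnpp" = "dafnpp"

dafnpp


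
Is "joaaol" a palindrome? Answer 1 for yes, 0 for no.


Input: joaaol
Reversed: loaaoj
  Compare pos 0 ('j') with pos 5 ('l'): MISMATCH
  Compare pos 1 ('o') with pos 4 ('o'): match
  Compare pos 2 ('a') with pos 3 ('a'): match
Result: not a palindrome

0


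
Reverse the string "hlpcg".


Input: hlpcg
Reading characters right to left:
  Position 4: 'g'
  Position 3: 'c'
  Position 2: 'p'
  Position 1: 'l'
  Position 0: 'h'
Reversed: gcplh

gcplh


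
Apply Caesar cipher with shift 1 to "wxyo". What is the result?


Caesar cipher: shift "wxyo" by 1
  'w' (pos 22) + 1 = pos 23 = 'x'
  'x' (pos 23) + 1 = pos 24 = 'y'
  'y' (pos 24) + 1 = pos 25 = 'z'
  'o' (pos 14) + 1 = pos 15 = 'p'
Result: xyzp

xyzp


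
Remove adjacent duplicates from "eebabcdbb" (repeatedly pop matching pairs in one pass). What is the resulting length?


Input: eebabcdbb
Stack-based adjacent duplicate removal:
  Read 'e': push. Stack: e
  Read 'e': matches stack top 'e' => pop. Stack: (empty)
  Read 'b': push. Stack: b
  Read 'a': push. Stack: ba
  Read 'b': push. Stack: bab
  Read 'c': push. Stack: babc
  Read 'd': push. Stack: babcd
  Read 'b': push. Stack: babcdb
  Read 'b': matches stack top 'b' => pop. Stack: babcd
Final stack: "babcd" (length 5)

5


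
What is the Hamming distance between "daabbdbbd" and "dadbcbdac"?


Comparing "daabbdbbd" and "dadbcbdac" position by position:
  Position 0: 'd' vs 'd' => same
  Position 1: 'a' vs 'a' => same
  Position 2: 'a' vs 'd' => differ
  Position 3: 'b' vs 'b' => same
  Position 4: 'b' vs 'c' => differ
  Position 5: 'd' vs 'b' => differ
  Position 6: 'b' vs 'd' => differ
  Position 7: 'b' vs 'a' => differ
  Position 8: 'd' vs 'c' => differ
Total differences (Hamming distance): 6

6


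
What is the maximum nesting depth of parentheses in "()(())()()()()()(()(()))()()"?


Input: "()(())()()()()()(()(()))()()"
Tracking depth:
  Position 0 '(': depth becomes 1
  Position 1 ')': depth becomes 0
  Position 2 '(': depth becomes 1
  Position 3 '(': depth becomes 2
  Position 4 ')': depth becomes 1
  Position 5 ')': depth becomes 0
  Position 6 '(': depth becomes 1
  Position 7 ')': depth becomes 0
  Position 8 '(': depth becomes 1
  Position 9 ')': depth becomes 0
  Position 10 '(': depth becomes 1
  Position 11 ')': depth becomes 0
  Position 12 '(': depth becomes 1
  Position 13 ')': depth becomes 0
  Position 14 '(': depth becomes 1
  Position 15 ')': depth becomes 0
  Position 16 '(': depth becomes 1
  Position 17 '(': depth becomes 2
  Position 18 ')': depth becomes 1
  Position 19 '(': depth becomes 2
  Position 20 '(': depth becomes 3
  Position 21 ')': depth becomes 2
  Position 22 ')': depth becomes 1
  Position 23 ')': depth becomes 0
  Position 24 '(': depth becomes 1
  Position 25 ')': depth becomes 0
  Position 26 '(': depth becomes 1
  Position 27 ')': depth becomes 0
Maximum depth reached: 3

3


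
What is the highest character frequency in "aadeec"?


Input: aadeec
Character counts:
  'a': 2
  'c': 1
  'd': 1
  'e': 2
Maximum frequency: 2

2


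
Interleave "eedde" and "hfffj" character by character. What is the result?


Interleaving "eedde" and "hfffj":
  Position 0: 'e' from first, 'h' from second => "eh"
  Position 1: 'e' from first, 'f' from second => "ef"
  Position 2: 'd' from first, 'f' from second => "df"
  Position 3: 'd' from first, 'f' from second => "df"
  Position 4: 'e' from first, 'j' from second => "ej"
Result: ehefdfdfej

ehefdfdfej


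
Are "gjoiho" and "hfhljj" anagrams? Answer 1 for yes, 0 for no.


Strings: "gjoiho", "hfhljj"
Sorted first:  ghijoo
Sorted second: fhhjjl
Differ at position 0: 'g' vs 'f' => not anagrams

0


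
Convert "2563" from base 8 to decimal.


Input: "2563" in base 8
Positional expansion:
  Digit '2' (value 2) x 8^3 = 1024
  Digit '5' (value 5) x 8^2 = 320
  Digit '6' (value 6) x 8^1 = 48
  Digit '3' (value 3) x 8^0 = 3
Sum = 1395

1395


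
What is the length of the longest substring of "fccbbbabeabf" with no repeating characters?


Input: "fccbbbabeabf"
Sliding window (track last position of each char):
  Position 0 ('f'): window [0,0] length 1 -- new best
  Position 1 ('c'): window [0,1] length 2 -- new best
  Position 2 ('c'): repeat (last at 1), move window start to 2
  Position 2 ('c'): window [2,2] length 1
  Position 3 ('b'): window [2,3] length 2
  Position 4 ('b'): repeat (last at 3), move window start to 4
  Position 4 ('b'): window [4,4] length 1
  Position 5 ('b'): repeat (last at 4), move window start to 5
  Position 5 ('b'): window [5,5] length 1
  Position 6 ('a'): window [5,6] length 2
  Position 7 ('b'): repeat (last at 5), move window start to 6
  Position 7 ('b'): window [6,7] length 2
  Position 8 ('e'): window [6,8] length 3 -- new best
  Position 9 ('a'): repeat (last at 6), move window start to 7
  Position 9 ('a'): window [7,9] length 3
  Position 10 ('b'): repeat (last at 7), move window start to 8
  Position 10 ('b'): window [8,10] length 3
  Position 11 ('f'): window [8,11] length 4 -- new best
Longest substring with no repeats: "eabf" with length 4

4


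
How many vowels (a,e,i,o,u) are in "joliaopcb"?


Input: joliaopcb
Checking each character:
  'j' at position 0: consonant
  'o' at position 1: vowel (running total: 1)
  'l' at position 2: consonant
  'i' at position 3: vowel (running total: 2)
  'a' at position 4: vowel (running total: 3)
  'o' at position 5: vowel (running total: 4)
  'p' at position 6: consonant
  'c' at position 7: consonant
  'b' at position 8: consonant
Total vowels: 4

4


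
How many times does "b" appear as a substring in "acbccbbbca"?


Searching for "b" in "acbccbbbca"
Scanning each position:
  Position 0: "a" => no
  Position 1: "c" => no
  Position 2: "b" => MATCH
  Position 3: "c" => no
  Position 4: "c" => no
  Position 5: "b" => MATCH
  Position 6: "b" => MATCH
  Position 7: "b" => MATCH
  Position 8: "c" => no
  Position 9: "a" => no
Total occurrences: 4

4


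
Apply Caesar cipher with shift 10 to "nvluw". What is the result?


Caesar cipher: shift "nvluw" by 10
  'n' (pos 13) + 10 = pos 23 = 'x'
  'v' (pos 21) + 10 = pos 5 = 'f'
  'l' (pos 11) + 10 = pos 21 = 'v'
  'u' (pos 20) + 10 = pos 4 = 'e'
  'w' (pos 22) + 10 = pos 6 = 'g'
Result: xfveg

xfveg


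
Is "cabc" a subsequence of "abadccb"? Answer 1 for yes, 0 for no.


Check if "cabc" is a subsequence of "abadccb"
Greedy scan:
  Position 0 ('a'): no match needed
  Position 1 ('b'): no match needed
  Position 2 ('a'): no match needed
  Position 3 ('d'): no match needed
  Position 4 ('c'): matches sub[0] = 'c'
  Position 5 ('c'): no match needed
  Position 6 ('b'): no match needed
Only matched 1/4 characters => not a subsequence

0


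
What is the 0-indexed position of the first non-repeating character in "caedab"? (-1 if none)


Input: caedab
Character frequencies:
  'a': 2
  'b': 1
  'c': 1
  'd': 1
  'e': 1
Scanning left to right for freq == 1:
  Position 0 ('c'): unique! => answer = 0

0


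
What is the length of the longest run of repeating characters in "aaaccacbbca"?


Input: "aaaccacbbca"
Scanning for longest run:
  Position 1 ('a'): continues run of 'a', length=2
  Position 2 ('a'): continues run of 'a', length=3
  Position 3 ('c'): new char, reset run to 1
  Position 4 ('c'): continues run of 'c', length=2
  Position 5 ('a'): new char, reset run to 1
  Position 6 ('c'): new char, reset run to 1
  Position 7 ('b'): new char, reset run to 1
  Position 8 ('b'): continues run of 'b', length=2
  Position 9 ('c'): new char, reset run to 1
  Position 10 ('a'): new char, reset run to 1
Longest run: 'a' with length 3

3


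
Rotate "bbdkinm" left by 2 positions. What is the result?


Input: "bbdkinm", rotate left by 2
First 2 characters: "bb"
Remaining characters: "dkinm"
Concatenate remaining + first: "dkinm" + "bb" = "dkinmbb"

dkinmbb


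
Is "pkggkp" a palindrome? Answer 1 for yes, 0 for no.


Input: pkggkp
Reversed: pkggkp
  Compare pos 0 ('p') with pos 5 ('p'): match
  Compare pos 1 ('k') with pos 4 ('k'): match
  Compare pos 2 ('g') with pos 3 ('g'): match
Result: palindrome

1


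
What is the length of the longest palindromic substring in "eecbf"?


Input: "eecbf"
Checking substrings for palindromes:
  [0:2] "ee" (len 2) => palindrome
Longest palindromic substring: "ee" with length 2

2


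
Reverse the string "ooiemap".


Input: ooiemap
Reading characters right to left:
  Position 6: 'p'
  Position 5: 'a'
  Position 4: 'm'
  Position 3: 'e'
  Position 2: 'i'
  Position 1: 'o'
  Position 0: 'o'
Reversed: pameioo

pameioo


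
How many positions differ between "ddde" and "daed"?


Comparing "ddde" and "daed" position by position:
  Position 0: 'd' vs 'd' => same
  Position 1: 'd' vs 'a' => DIFFER
  Position 2: 'd' vs 'e' => DIFFER
  Position 3: 'e' vs 'd' => DIFFER
Positions that differ: 3

3


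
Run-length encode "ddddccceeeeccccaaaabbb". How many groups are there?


Input: ddddccceeeeccccaaaabbb
Scanning for consecutive runs:
  Group 1: 'd' x 4 (positions 0-3)
  Group 2: 'c' x 3 (positions 4-6)
  Group 3: 'e' x 4 (positions 7-10)
  Group 4: 'c' x 4 (positions 11-14)
  Group 5: 'a' x 4 (positions 15-18)
  Group 6: 'b' x 3 (positions 19-21)
Total groups: 6

6


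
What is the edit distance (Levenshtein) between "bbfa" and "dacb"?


Computing edit distance: "bbfa" -> "dacb"
DP table:
           d    a    c    b
      0    1    2    3    4
  b   1    1    2    3    3
  b   2    2    2    3    3
  f   3    3    3    3    4
  a   4    4    3    4    4
Edit distance = dp[4][4] = 4

4


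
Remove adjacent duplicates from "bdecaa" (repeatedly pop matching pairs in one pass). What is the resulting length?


Input: bdecaa
Stack-based adjacent duplicate removal:
  Read 'b': push. Stack: b
  Read 'd': push. Stack: bd
  Read 'e': push. Stack: bde
  Read 'c': push. Stack: bdec
  Read 'a': push. Stack: bdeca
  Read 'a': matches stack top 'a' => pop. Stack: bdec
Final stack: "bdec" (length 4)

4


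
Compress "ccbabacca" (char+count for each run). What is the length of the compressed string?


Input: ccbabacca
Runs:
  'c' x 2 => "c2"
  'b' x 1 => "b1"
  'a' x 1 => "a1"
  'b' x 1 => "b1"
  'a' x 1 => "a1"
  'c' x 2 => "c2"
  'a' x 1 => "a1"
Compressed: "c2b1a1b1a1c2a1"
Compressed length: 14

14


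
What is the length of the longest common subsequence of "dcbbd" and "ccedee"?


LCS of "dcbbd" and "ccedee"
DP table:
           c    c    e    d    e    e
      0    0    0    0    0    0    0
  d   0    0    0    0    1    1    1
  c   0    1    1    1    1    1    1
  b   0    1    1    1    1    1    1
  b   0    1    1    1    1    1    1
  d   0    1    1    1    2    2    2
LCS length = dp[5][6] = 2

2


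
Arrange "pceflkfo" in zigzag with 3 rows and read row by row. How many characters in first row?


Zigzag "pceflkfo" into 3 rows:
Placing characters:
  'p' => row 0
  'c' => row 1
  'e' => row 2
  'f' => row 1
  'l' => row 0
  'k' => row 1
  'f' => row 2
  'o' => row 1
Rows:
  Row 0: "pl"
  Row 1: "cfko"
  Row 2: "ef"
First row length: 2

2


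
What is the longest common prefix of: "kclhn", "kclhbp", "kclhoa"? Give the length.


Words: kclhn, kclhbp, kclhoa
  Position 0: all 'k' => match
  Position 1: all 'c' => match
  Position 2: all 'l' => match
  Position 3: all 'h' => match
  Position 4: ('n', 'b', 'o') => mismatch, stop
LCP = "kclh" (length 4)

4


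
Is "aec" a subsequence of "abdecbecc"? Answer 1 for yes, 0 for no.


Check if "aec" is a subsequence of "abdecbecc"
Greedy scan:
  Position 0 ('a'): matches sub[0] = 'a'
  Position 1 ('b'): no match needed
  Position 2 ('d'): no match needed
  Position 3 ('e'): matches sub[1] = 'e'
  Position 4 ('c'): matches sub[2] = 'c'
  Position 5 ('b'): no match needed
  Position 6 ('e'): no match needed
  Position 7 ('c'): no match needed
  Position 8 ('c'): no match needed
All 3 characters matched => is a subsequence

1


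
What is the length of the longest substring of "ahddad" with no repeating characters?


Input: "ahddad"
Sliding window (track last position of each char):
  Position 0 ('a'): window [0,0] length 1 -- new best
  Position 1 ('h'): window [0,1] length 2 -- new best
  Position 2 ('d'): window [0,2] length 3 -- new best
  Position 3 ('d'): repeat (last at 2), move window start to 3
  Position 3 ('d'): window [3,3] length 1
  Position 4 ('a'): window [3,4] length 2
  Position 5 ('d'): repeat (last at 3), move window start to 4
  Position 5 ('d'): window [4,5] length 2
Longest substring with no repeats: "ahd" with length 3

3


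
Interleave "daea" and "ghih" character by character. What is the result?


Interleaving "daea" and "ghih":
  Position 0: 'd' from first, 'g' from second => "dg"
  Position 1: 'a' from first, 'h' from second => "ah"
  Position 2: 'e' from first, 'i' from second => "ei"
  Position 3: 'a' from first, 'h' from second => "ah"
Result: dgaheiah

dgaheiah


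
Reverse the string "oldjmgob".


Input: oldjmgob
Reading characters right to left:
  Position 7: 'b'
  Position 6: 'o'
  Position 5: 'g'
  Position 4: 'm'
  Position 3: 'j'
  Position 2: 'd'
  Position 1: 'l'
  Position 0: 'o'
Reversed: bogmjdlo

bogmjdlo


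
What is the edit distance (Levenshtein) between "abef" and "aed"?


Computing edit distance: "abef" -> "aed"
DP table:
           a    e    d
      0    1    2    3
  a   1    0    1    2
  b   2    1    1    2
  e   3    2    1    2
  f   4    3    2    2
Edit distance = dp[4][3] = 2

2


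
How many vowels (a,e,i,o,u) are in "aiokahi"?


Input: aiokahi
Checking each character:
  'a' at position 0: vowel (running total: 1)
  'i' at position 1: vowel (running total: 2)
  'o' at position 2: vowel (running total: 3)
  'k' at position 3: consonant
  'a' at position 4: vowel (running total: 4)
  'h' at position 5: consonant
  'i' at position 6: vowel (running total: 5)
Total vowels: 5

5


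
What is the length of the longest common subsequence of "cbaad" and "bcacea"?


LCS of "cbaad" and "bcacea"
DP table:
           b    c    a    c    e    a
      0    0    0    0    0    0    0
  c   0    0    1    1    1    1    1
  b   0    1    1    1    1    1    1
  a   0    1    1    2    2    2    2
  a   0    1    1    2    2    2    3
  d   0    1    1    2    2    2    3
LCS length = dp[5][6] = 3

3


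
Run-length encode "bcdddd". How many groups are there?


Input: bcdddd
Scanning for consecutive runs:
  Group 1: 'b' x 1 (positions 0-0)
  Group 2: 'c' x 1 (positions 1-1)
  Group 3: 'd' x 4 (positions 2-5)
Total groups: 3

3


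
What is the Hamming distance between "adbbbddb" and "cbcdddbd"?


Comparing "adbbbddb" and "cbcdddbd" position by position:
  Position 0: 'a' vs 'c' => differ
  Position 1: 'd' vs 'b' => differ
  Position 2: 'b' vs 'c' => differ
  Position 3: 'b' vs 'd' => differ
  Position 4: 'b' vs 'd' => differ
  Position 5: 'd' vs 'd' => same
  Position 6: 'd' vs 'b' => differ
  Position 7: 'b' vs 'd' => differ
Total differences (Hamming distance): 7

7


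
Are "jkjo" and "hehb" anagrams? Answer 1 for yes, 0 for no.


Strings: "jkjo", "hehb"
Sorted first:  jjko
Sorted second: behh
Differ at position 0: 'j' vs 'b' => not anagrams

0


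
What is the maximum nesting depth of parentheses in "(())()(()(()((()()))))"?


Input: "(())()(()(()((()()))))"
Tracking depth:
  Position 0 '(': depth becomes 1
  Position 1 '(': depth becomes 2
  Position 2 ')': depth becomes 1
  Position 3 ')': depth becomes 0
  Position 4 '(': depth becomes 1
  Position 5 ')': depth becomes 0
  Position 6 '(': depth becomes 1
  Position 7 '(': depth becomes 2
  Position 8 ')': depth becomes 1
  Position 9 '(': depth becomes 2
  Position 10 '(': depth becomes 3
  Position 11 ')': depth becomes 2
  Position 12 '(': depth becomes 3
  Position 13 '(': depth becomes 4
  Position 14 '(': depth becomes 5
  Position 15 ')': depth becomes 4
  Position 16 '(': depth becomes 5
  Position 17 ')': depth becomes 4
  Position 18 ')': depth becomes 3
  Position 19 ')': depth becomes 2
  Position 20 ')': depth becomes 1
  Position 21 ')': depth becomes 0
Maximum depth reached: 5

5


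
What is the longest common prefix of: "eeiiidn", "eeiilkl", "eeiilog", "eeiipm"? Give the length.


Words: eeiiidn, eeiilkl, eeiilog, eeiipm
  Position 0: all 'e' => match
  Position 1: all 'e' => match
  Position 2: all 'i' => match
  Position 3: all 'i' => match
  Position 4: ('i', 'l', 'l', 'p') => mismatch, stop
LCP = "eeii" (length 4)

4


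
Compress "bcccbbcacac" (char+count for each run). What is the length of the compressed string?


Input: bcccbbcacac
Runs:
  'b' x 1 => "b1"
  'c' x 3 => "c3"
  'b' x 2 => "b2"
  'c' x 1 => "c1"
  'a' x 1 => "a1"
  'c' x 1 => "c1"
  'a' x 1 => "a1"
  'c' x 1 => "c1"
Compressed: "b1c3b2c1a1c1a1c1"
Compressed length: 16

16


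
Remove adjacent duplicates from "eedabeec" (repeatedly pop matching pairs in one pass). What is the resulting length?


Input: eedabeec
Stack-based adjacent duplicate removal:
  Read 'e': push. Stack: e
  Read 'e': matches stack top 'e' => pop. Stack: (empty)
  Read 'd': push. Stack: d
  Read 'a': push. Stack: da
  Read 'b': push. Stack: dab
  Read 'e': push. Stack: dabe
  Read 'e': matches stack top 'e' => pop. Stack: dab
  Read 'c': push. Stack: dabc
Final stack: "dabc" (length 4)

4


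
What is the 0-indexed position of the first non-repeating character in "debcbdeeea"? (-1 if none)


Input: debcbdeeea
Character frequencies:
  'a': 1
  'b': 2
  'c': 1
  'd': 2
  'e': 4
Scanning left to right for freq == 1:
  Position 0 ('d'): freq=2, skip
  Position 1 ('e'): freq=4, skip
  Position 2 ('b'): freq=2, skip
  Position 3 ('c'): unique! => answer = 3

3


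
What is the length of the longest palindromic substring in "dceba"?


Input: "dceba"
Checking substrings for palindromes:
  No multi-char palindromic substrings found
Longest palindromic substring: "d" with length 1

1


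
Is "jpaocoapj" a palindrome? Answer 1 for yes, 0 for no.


Input: jpaocoapj
Reversed: jpaocoapj
  Compare pos 0 ('j') with pos 8 ('j'): match
  Compare pos 1 ('p') with pos 7 ('p'): match
  Compare pos 2 ('a') with pos 6 ('a'): match
  Compare pos 3 ('o') with pos 5 ('o'): match
Result: palindrome

1


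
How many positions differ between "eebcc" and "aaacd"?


Comparing "eebcc" and "aaacd" position by position:
  Position 0: 'e' vs 'a' => DIFFER
  Position 1: 'e' vs 'a' => DIFFER
  Position 2: 'b' vs 'a' => DIFFER
  Position 3: 'c' vs 'c' => same
  Position 4: 'c' vs 'd' => DIFFER
Positions that differ: 4

4


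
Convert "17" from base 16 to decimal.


Input: "17" in base 16
Positional expansion:
  Digit '1' (value 1) x 16^1 = 16
  Digit '7' (value 7) x 16^0 = 7
Sum = 23

23


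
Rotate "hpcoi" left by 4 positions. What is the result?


Input: "hpcoi", rotate left by 4
First 4 characters: "hpco"
Remaining characters: "i"
Concatenate remaining + first: "i" + "hpco" = "ihpco"

ihpco


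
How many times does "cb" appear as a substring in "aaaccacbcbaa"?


Searching for "cb" in "aaaccacbcbaa"
Scanning each position:
  Position 0: "aa" => no
  Position 1: "aa" => no
  Position 2: "ac" => no
  Position 3: "cc" => no
  Position 4: "ca" => no
  Position 5: "ac" => no
  Position 6: "cb" => MATCH
  Position 7: "bc" => no
  Position 8: "cb" => MATCH
  Position 9: "ba" => no
  Position 10: "aa" => no
Total occurrences: 2

2


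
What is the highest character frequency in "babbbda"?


Input: babbbda
Character counts:
  'a': 2
  'b': 4
  'd': 1
Maximum frequency: 4

4


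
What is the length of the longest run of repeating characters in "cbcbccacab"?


Input: "cbcbccacab"
Scanning for longest run:
  Position 1 ('b'): new char, reset run to 1
  Position 2 ('c'): new char, reset run to 1
  Position 3 ('b'): new char, reset run to 1
  Position 4 ('c'): new char, reset run to 1
  Position 5 ('c'): continues run of 'c', length=2
  Position 6 ('a'): new char, reset run to 1
  Position 7 ('c'): new char, reset run to 1
  Position 8 ('a'): new char, reset run to 1
  Position 9 ('b'): new char, reset run to 1
Longest run: 'c' with length 2

2


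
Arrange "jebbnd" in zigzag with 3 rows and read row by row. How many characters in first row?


Zigzag "jebbnd" into 3 rows:
Placing characters:
  'j' => row 0
  'e' => row 1
  'b' => row 2
  'b' => row 1
  'n' => row 0
  'd' => row 1
Rows:
  Row 0: "jn"
  Row 1: "ebd"
  Row 2: "b"
First row length: 2

2


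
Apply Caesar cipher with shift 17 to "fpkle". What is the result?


Caesar cipher: shift "fpkle" by 17
  'f' (pos 5) + 17 = pos 22 = 'w'
  'p' (pos 15) + 17 = pos 6 = 'g'
  'k' (pos 10) + 17 = pos 1 = 'b'
  'l' (pos 11) + 17 = pos 2 = 'c'
  'e' (pos 4) + 17 = pos 21 = 'v'
Result: wgbcv

wgbcv


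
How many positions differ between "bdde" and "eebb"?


Comparing "bdde" and "eebb" position by position:
  Position 0: 'b' vs 'e' => DIFFER
  Position 1: 'd' vs 'e' => DIFFER
  Position 2: 'd' vs 'b' => DIFFER
  Position 3: 'e' vs 'b' => DIFFER
Positions that differ: 4

4


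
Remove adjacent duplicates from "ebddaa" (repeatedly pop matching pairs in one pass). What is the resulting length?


Input: ebddaa
Stack-based adjacent duplicate removal:
  Read 'e': push. Stack: e
  Read 'b': push. Stack: eb
  Read 'd': push. Stack: ebd
  Read 'd': matches stack top 'd' => pop. Stack: eb
  Read 'a': push. Stack: eba
  Read 'a': matches stack top 'a' => pop. Stack: eb
Final stack: "eb" (length 2)

2


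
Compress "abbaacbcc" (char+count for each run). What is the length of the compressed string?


Input: abbaacbcc
Runs:
  'a' x 1 => "a1"
  'b' x 2 => "b2"
  'a' x 2 => "a2"
  'c' x 1 => "c1"
  'b' x 1 => "b1"
  'c' x 2 => "c2"
Compressed: "a1b2a2c1b1c2"
Compressed length: 12

12


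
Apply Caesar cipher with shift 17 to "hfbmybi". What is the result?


Caesar cipher: shift "hfbmybi" by 17
  'h' (pos 7) + 17 = pos 24 = 'y'
  'f' (pos 5) + 17 = pos 22 = 'w'
  'b' (pos 1) + 17 = pos 18 = 's'
  'm' (pos 12) + 17 = pos 3 = 'd'
  'y' (pos 24) + 17 = pos 15 = 'p'
  'b' (pos 1) + 17 = pos 18 = 's'
  'i' (pos 8) + 17 = pos 25 = 'z'
Result: ywsdpsz

ywsdpsz


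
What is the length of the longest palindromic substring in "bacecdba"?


Input: "bacecdba"
Checking substrings for palindromes:
  [2:5] "cec" (len 3) => palindrome
Longest palindromic substring: "cec" with length 3

3


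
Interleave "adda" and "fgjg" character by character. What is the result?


Interleaving "adda" and "fgjg":
  Position 0: 'a' from first, 'f' from second => "af"
  Position 1: 'd' from first, 'g' from second => "dg"
  Position 2: 'd' from first, 'j' from second => "dj"
  Position 3: 'a' from first, 'g' from second => "ag"
Result: afdgdjag

afdgdjag


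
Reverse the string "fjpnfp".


Input: fjpnfp
Reading characters right to left:
  Position 5: 'p'
  Position 4: 'f'
  Position 3: 'n'
  Position 2: 'p'
  Position 1: 'j'
  Position 0: 'f'
Reversed: pfnpjf

pfnpjf


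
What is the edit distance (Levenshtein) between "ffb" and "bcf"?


Computing edit distance: "ffb" -> "bcf"
DP table:
           b    c    f
      0    1    2    3
  f   1    1    2    2
  f   2    2    2    2
  b   3    2    3    3
Edit distance = dp[3][3] = 3

3


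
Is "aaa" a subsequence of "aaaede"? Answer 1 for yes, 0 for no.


Check if "aaa" is a subsequence of "aaaede"
Greedy scan:
  Position 0 ('a'): matches sub[0] = 'a'
  Position 1 ('a'): matches sub[1] = 'a'
  Position 2 ('a'): matches sub[2] = 'a'
  Position 3 ('e'): no match needed
  Position 4 ('d'): no match needed
  Position 5 ('e'): no match needed
All 3 characters matched => is a subsequence

1


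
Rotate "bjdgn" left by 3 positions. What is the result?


Input: "bjdgn", rotate left by 3
First 3 characters: "bjd"
Remaining characters: "gn"
Concatenate remaining + first: "gn" + "bjd" = "gnbjd"

gnbjd


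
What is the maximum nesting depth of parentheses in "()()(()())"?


Input: "()()(()())"
Tracking depth:
  Position 0 '(': depth becomes 1
  Position 1 ')': depth becomes 0
  Position 2 '(': depth becomes 1
  Position 3 ')': depth becomes 0
  Position 4 '(': depth becomes 1
  Position 5 '(': depth becomes 2
  Position 6 ')': depth becomes 1
  Position 7 '(': depth becomes 2
  Position 8 ')': depth becomes 1
  Position 9 ')': depth becomes 0
Maximum depth reached: 2

2


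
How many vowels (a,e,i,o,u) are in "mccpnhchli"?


Input: mccpnhchli
Checking each character:
  'm' at position 0: consonant
  'c' at position 1: consonant
  'c' at position 2: consonant
  'p' at position 3: consonant
  'n' at position 4: consonant
  'h' at position 5: consonant
  'c' at position 6: consonant
  'h' at position 7: consonant
  'l' at position 8: consonant
  'i' at position 9: vowel (running total: 1)
Total vowels: 1

1


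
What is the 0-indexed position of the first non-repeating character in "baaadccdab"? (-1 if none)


Input: baaadccdab
Character frequencies:
  'a': 4
  'b': 2
  'c': 2
  'd': 2
Scanning left to right for freq == 1:
  Position 0 ('b'): freq=2, skip
  Position 1 ('a'): freq=4, skip
  Position 2 ('a'): freq=4, skip
  Position 3 ('a'): freq=4, skip
  Position 4 ('d'): freq=2, skip
  Position 5 ('c'): freq=2, skip
  Position 6 ('c'): freq=2, skip
  Position 7 ('d'): freq=2, skip
  Position 8 ('a'): freq=4, skip
  Position 9 ('b'): freq=2, skip
  No unique character found => answer = -1

-1


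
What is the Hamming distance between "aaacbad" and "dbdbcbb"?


Comparing "aaacbad" and "dbdbcbb" position by position:
  Position 0: 'a' vs 'd' => differ
  Position 1: 'a' vs 'b' => differ
  Position 2: 'a' vs 'd' => differ
  Position 3: 'c' vs 'b' => differ
  Position 4: 'b' vs 'c' => differ
  Position 5: 'a' vs 'b' => differ
  Position 6: 'd' vs 'b' => differ
Total differences (Hamming distance): 7

7


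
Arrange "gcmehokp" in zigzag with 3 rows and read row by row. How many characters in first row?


Zigzag "gcmehokp" into 3 rows:
Placing characters:
  'g' => row 0
  'c' => row 1
  'm' => row 2
  'e' => row 1
  'h' => row 0
  'o' => row 1
  'k' => row 2
  'p' => row 1
Rows:
  Row 0: "gh"
  Row 1: "ceop"
  Row 2: "mk"
First row length: 2

2


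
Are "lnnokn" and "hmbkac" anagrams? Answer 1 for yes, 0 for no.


Strings: "lnnokn", "hmbkac"
Sorted first:  klnnno
Sorted second: abchkm
Differ at position 0: 'k' vs 'a' => not anagrams

0


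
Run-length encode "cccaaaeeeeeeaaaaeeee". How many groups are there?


Input: cccaaaeeeeeeaaaaeeee
Scanning for consecutive runs:
  Group 1: 'c' x 3 (positions 0-2)
  Group 2: 'a' x 3 (positions 3-5)
  Group 3: 'e' x 6 (positions 6-11)
  Group 4: 'a' x 4 (positions 12-15)
  Group 5: 'e' x 4 (positions 16-19)
Total groups: 5

5


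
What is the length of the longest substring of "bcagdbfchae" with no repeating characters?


Input: "bcagdbfchae"
Sliding window (track last position of each char):
  Position 0 ('b'): window [0,0] length 1 -- new best
  Position 1 ('c'): window [0,1] length 2 -- new best
  Position 2 ('a'): window [0,2] length 3 -- new best
  Position 3 ('g'): window [0,3] length 4 -- new best
  Position 4 ('d'): window [0,4] length 5 -- new best
  Position 5 ('b'): repeat (last at 0), move window start to 1
  Position 5 ('b'): window [1,5] length 5
  Position 6 ('f'): window [1,6] length 6 -- new best
  Position 7 ('c'): repeat (last at 1), move window start to 2
  Position 7 ('c'): window [2,7] length 6
  Position 8 ('h'): window [2,8] length 7 -- new best
  Position 9 ('a'): repeat (last at 2), move window start to 3
  Position 9 ('a'): window [3,9] length 7
  Position 10 ('e'): window [3,10] length 8 -- new best
Longest substring with no repeats: "gdbfchae" with length 8

8


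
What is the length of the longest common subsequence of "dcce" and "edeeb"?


LCS of "dcce" and "edeeb"
DP table:
           e    d    e    e    b
      0    0    0    0    0    0
  d   0    0    1    1    1    1
  c   0    0    1    1    1    1
  c   0    0    1    1    1    1
  e   0    1    1    2    2    2
LCS length = dp[4][5] = 2

2


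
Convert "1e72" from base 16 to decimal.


Input: "1e72" in base 16
Positional expansion:
  Digit '1' (value 1) x 16^3 = 4096
  Digit 'e' (value 14) x 16^2 = 3584
  Digit '7' (value 7) x 16^1 = 112
  Digit '2' (value 2) x 16^0 = 2
Sum = 7794

7794


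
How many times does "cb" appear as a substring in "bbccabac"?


Searching for "cb" in "bbccabac"
Scanning each position:
  Position 0: "bb" => no
  Position 1: "bc" => no
  Position 2: "cc" => no
  Position 3: "ca" => no
  Position 4: "ab" => no
  Position 5: "ba" => no
  Position 6: "ac" => no
Total occurrences: 0

0


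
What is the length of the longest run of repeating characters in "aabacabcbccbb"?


Input: "aabacabcbccbb"
Scanning for longest run:
  Position 1 ('a'): continues run of 'a', length=2
  Position 2 ('b'): new char, reset run to 1
  Position 3 ('a'): new char, reset run to 1
  Position 4 ('c'): new char, reset run to 1
  Position 5 ('a'): new char, reset run to 1
  Position 6 ('b'): new char, reset run to 1
  Position 7 ('c'): new char, reset run to 1
  Position 8 ('b'): new char, reset run to 1
  Position 9 ('c'): new char, reset run to 1
  Position 10 ('c'): continues run of 'c', length=2
  Position 11 ('b'): new char, reset run to 1
  Position 12 ('b'): continues run of 'b', length=2
Longest run: 'a' with length 2

2


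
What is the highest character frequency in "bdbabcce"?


Input: bdbabcce
Character counts:
  'a': 1
  'b': 3
  'c': 2
  'd': 1
  'e': 1
Maximum frequency: 3

3


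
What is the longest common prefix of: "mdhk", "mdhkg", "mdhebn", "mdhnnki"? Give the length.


Words: mdhk, mdhkg, mdhebn, mdhnnki
  Position 0: all 'm' => match
  Position 1: all 'd' => match
  Position 2: all 'h' => match
  Position 3: ('k', 'k', 'e', 'n') => mismatch, stop
LCP = "mdh" (length 3)

3


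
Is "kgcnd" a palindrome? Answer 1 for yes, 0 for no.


Input: kgcnd
Reversed: dncgk
  Compare pos 0 ('k') with pos 4 ('d'): MISMATCH
  Compare pos 1 ('g') with pos 3 ('n'): MISMATCH
Result: not a palindrome

0


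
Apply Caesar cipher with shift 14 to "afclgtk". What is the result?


Caesar cipher: shift "afclgtk" by 14
  'a' (pos 0) + 14 = pos 14 = 'o'
  'f' (pos 5) + 14 = pos 19 = 't'
  'c' (pos 2) + 14 = pos 16 = 'q'
  'l' (pos 11) + 14 = pos 25 = 'z'
  'g' (pos 6) + 14 = pos 20 = 'u'
  't' (pos 19) + 14 = pos 7 = 'h'
  'k' (pos 10) + 14 = pos 24 = 'y'
Result: otqzuhy

otqzuhy


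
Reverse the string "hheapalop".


Input: hheapalop
Reading characters right to left:
  Position 8: 'p'
  Position 7: 'o'
  Position 6: 'l'
  Position 5: 'a'
  Position 4: 'p'
  Position 3: 'a'
  Position 2: 'e'
  Position 1: 'h'
  Position 0: 'h'
Reversed: polapaehh

polapaehh


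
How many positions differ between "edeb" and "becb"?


Comparing "edeb" and "becb" position by position:
  Position 0: 'e' vs 'b' => DIFFER
  Position 1: 'd' vs 'e' => DIFFER
  Position 2: 'e' vs 'c' => DIFFER
  Position 3: 'b' vs 'b' => same
Positions that differ: 3

3


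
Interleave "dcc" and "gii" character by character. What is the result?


Interleaving "dcc" and "gii":
  Position 0: 'd' from first, 'g' from second => "dg"
  Position 1: 'c' from first, 'i' from second => "ci"
  Position 2: 'c' from first, 'i' from second => "ci"
Result: dgcici

dgcici


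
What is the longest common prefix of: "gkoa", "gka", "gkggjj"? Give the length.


Words: gkoa, gka, gkggjj
  Position 0: all 'g' => match
  Position 1: all 'k' => match
  Position 2: ('o', 'a', 'g') => mismatch, stop
LCP = "gk" (length 2)

2


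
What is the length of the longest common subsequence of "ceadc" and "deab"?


LCS of "ceadc" and "deab"
DP table:
           d    e    a    b
      0    0    0    0    0
  c   0    0    0    0    0
  e   0    0    1    1    1
  a   0    0    1    2    2
  d   0    1    1    2    2
  c   0    1    1    2    2
LCS length = dp[5][4] = 2

2


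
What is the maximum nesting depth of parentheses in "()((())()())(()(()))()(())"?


Input: "()((())()())(()(()))()(())"
Tracking depth:
  Position 0 '(': depth becomes 1
  Position 1 ')': depth becomes 0
  Position 2 '(': depth becomes 1
  Position 3 '(': depth becomes 2
  Position 4 '(': depth becomes 3
  Position 5 ')': depth becomes 2
  Position 6 ')': depth becomes 1
  Position 7 '(': depth becomes 2
  Position 8 ')': depth becomes 1
  Position 9 '(': depth becomes 2
  Position 10 ')': depth becomes 1
  Position 11 ')': depth becomes 0
  Position 12 '(': depth becomes 1
  Position 13 '(': depth becomes 2
  Position 14 ')': depth becomes 1
  Position 15 '(': depth becomes 2
  Position 16 '(': depth becomes 3
  Position 17 ')': depth becomes 2
  Position 18 ')': depth becomes 1
  Position 19 ')': depth becomes 0
  Position 20 '(': depth becomes 1
  Position 21 ')': depth becomes 0
  Position 22 '(': depth becomes 1
  Position 23 '(': depth becomes 2
  Position 24 ')': depth becomes 1
  Position 25 ')': depth becomes 0
Maximum depth reached: 3

3


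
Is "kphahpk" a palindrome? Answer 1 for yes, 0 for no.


Input: kphahpk
Reversed: kphahpk
  Compare pos 0 ('k') with pos 6 ('k'): match
  Compare pos 1 ('p') with pos 5 ('p'): match
  Compare pos 2 ('h') with pos 4 ('h'): match
Result: palindrome

1


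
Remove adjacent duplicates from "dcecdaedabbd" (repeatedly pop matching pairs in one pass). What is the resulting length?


Input: dcecdaedabbd
Stack-based adjacent duplicate removal:
  Read 'd': push. Stack: d
  Read 'c': push. Stack: dc
  Read 'e': push. Stack: dce
  Read 'c': push. Stack: dcec
  Read 'd': push. Stack: dcecd
  Read 'a': push. Stack: dcecda
  Read 'e': push. Stack: dcecdae
  Read 'd': push. Stack: dcecdaed
  Read 'a': push. Stack: dcecdaeda
  Read 'b': push. Stack: dcecdaedab
  Read 'b': matches stack top 'b' => pop. Stack: dcecdaeda
  Read 'd': push. Stack: dcecdaedad
Final stack: "dcecdaedad" (length 10)

10


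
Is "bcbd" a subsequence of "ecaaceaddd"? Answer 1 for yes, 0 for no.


Check if "bcbd" is a subsequence of "ecaaceaddd"
Greedy scan:
  Position 0 ('e'): no match needed
  Position 1 ('c'): no match needed
  Position 2 ('a'): no match needed
  Position 3 ('a'): no match needed
  Position 4 ('c'): no match needed
  Position 5 ('e'): no match needed
  Position 6 ('a'): no match needed
  Position 7 ('d'): no match needed
  Position 8 ('d'): no match needed
  Position 9 ('d'): no match needed
Only matched 0/4 characters => not a subsequence

0


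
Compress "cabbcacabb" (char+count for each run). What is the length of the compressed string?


Input: cabbcacabb
Runs:
  'c' x 1 => "c1"
  'a' x 1 => "a1"
  'b' x 2 => "b2"
  'c' x 1 => "c1"
  'a' x 1 => "a1"
  'c' x 1 => "c1"
  'a' x 1 => "a1"
  'b' x 2 => "b2"
Compressed: "c1a1b2c1a1c1a1b2"
Compressed length: 16

16
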